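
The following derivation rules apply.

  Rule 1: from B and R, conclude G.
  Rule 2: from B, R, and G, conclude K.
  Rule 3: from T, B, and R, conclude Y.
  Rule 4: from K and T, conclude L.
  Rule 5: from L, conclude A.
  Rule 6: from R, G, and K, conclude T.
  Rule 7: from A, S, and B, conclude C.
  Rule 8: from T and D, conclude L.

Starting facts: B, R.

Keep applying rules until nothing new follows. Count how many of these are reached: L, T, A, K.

4

From B and R, Rule 1 gives G.
From B, R, and G, Rule 2 gives K.
From R, G, and K, Rule 6 gives T.
K and T hold, so L follows (Rule 4).
L holds, so A follows (Rule 5).
L: reached.
T: reached.
A: reached.
K: reached.
All 4 are reached.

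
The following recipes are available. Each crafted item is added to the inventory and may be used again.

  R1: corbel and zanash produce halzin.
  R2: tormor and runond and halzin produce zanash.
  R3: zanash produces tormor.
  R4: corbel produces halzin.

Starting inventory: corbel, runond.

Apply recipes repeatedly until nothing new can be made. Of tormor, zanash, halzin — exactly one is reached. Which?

corbel → halzin (R4).
tormor would need zanash (R3), but zanash is never obtained. zanash would need tormor, runond, and halzin (R2), but tormor is never obtained.

halzin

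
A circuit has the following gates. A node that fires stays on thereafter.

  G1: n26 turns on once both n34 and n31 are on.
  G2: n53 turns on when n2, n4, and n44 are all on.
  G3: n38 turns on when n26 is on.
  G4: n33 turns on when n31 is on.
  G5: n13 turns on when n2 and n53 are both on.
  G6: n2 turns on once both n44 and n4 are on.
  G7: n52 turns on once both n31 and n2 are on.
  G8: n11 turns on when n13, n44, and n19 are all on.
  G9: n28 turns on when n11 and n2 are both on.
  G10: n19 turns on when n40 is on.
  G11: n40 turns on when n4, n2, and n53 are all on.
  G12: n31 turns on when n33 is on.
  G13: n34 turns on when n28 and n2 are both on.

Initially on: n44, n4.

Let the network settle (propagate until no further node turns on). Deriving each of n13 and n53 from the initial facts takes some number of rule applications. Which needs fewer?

n53: G6: n44 and n4 on → n2 on. G2: n2, n4, and n44 on → n53 on. [2 rule applications]
n13: n44 and n4 are on, so n2 turns on (G6). n2, n4, and n44 are on, so n53 turns on (G2). n2 and n53 are on, so n13 turns on (G5). [3 rule applications]
n53 needs fewer.

n53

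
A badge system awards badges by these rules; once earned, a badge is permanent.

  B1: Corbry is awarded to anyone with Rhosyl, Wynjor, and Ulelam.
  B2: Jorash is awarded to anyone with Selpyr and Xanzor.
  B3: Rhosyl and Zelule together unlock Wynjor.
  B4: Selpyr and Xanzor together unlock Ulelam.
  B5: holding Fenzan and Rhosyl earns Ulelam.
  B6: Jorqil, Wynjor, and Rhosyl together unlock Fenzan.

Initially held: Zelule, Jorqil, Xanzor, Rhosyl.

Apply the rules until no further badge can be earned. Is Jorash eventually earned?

No

Jorash would need Selpyr and Xanzor (B2), but Selpyr is never earned.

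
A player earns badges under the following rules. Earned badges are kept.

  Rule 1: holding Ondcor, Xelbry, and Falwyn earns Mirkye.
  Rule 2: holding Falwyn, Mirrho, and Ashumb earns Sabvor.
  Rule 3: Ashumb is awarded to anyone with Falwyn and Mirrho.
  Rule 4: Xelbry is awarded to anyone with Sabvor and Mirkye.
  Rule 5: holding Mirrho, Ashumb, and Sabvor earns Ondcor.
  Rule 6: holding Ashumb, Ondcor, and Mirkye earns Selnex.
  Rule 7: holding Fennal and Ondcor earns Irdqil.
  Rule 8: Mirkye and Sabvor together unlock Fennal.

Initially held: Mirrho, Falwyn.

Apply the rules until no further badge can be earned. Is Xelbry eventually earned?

Xelbry would need Sabvor and Mirkye (Rule 4), but Mirkye is never earned.

No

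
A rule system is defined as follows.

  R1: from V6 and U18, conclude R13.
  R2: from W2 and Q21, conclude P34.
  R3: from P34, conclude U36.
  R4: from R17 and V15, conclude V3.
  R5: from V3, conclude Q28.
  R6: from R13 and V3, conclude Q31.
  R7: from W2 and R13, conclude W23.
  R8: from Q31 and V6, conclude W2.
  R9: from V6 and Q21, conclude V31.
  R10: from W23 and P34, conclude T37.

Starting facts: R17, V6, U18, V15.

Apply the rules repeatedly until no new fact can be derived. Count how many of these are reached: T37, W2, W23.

2

R17 and V15 hold, so V3 follows (R4).
V6 and U18 hold, so R13 follows (R1).
From R13 and V3, R6 gives Q31.
From Q31 and V6, R8 gives W2.
W2 and R13 hold, so W23 follows (R7).
T37 would need W23 and P34 (R10), but P34 is never established.
W2: reached.
W23: reached.
Reached: W2 and W23 — 2 of the 3.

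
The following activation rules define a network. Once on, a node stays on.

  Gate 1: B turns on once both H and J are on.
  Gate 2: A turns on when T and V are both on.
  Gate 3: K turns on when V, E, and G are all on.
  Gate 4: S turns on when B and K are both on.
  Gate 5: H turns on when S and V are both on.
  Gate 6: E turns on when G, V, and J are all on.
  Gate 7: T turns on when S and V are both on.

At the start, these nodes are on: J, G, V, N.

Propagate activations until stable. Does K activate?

G, V, and J are on, so E turns on (Gate 6).
V, E, and G are on, so K turns on (Gate 3).

Yes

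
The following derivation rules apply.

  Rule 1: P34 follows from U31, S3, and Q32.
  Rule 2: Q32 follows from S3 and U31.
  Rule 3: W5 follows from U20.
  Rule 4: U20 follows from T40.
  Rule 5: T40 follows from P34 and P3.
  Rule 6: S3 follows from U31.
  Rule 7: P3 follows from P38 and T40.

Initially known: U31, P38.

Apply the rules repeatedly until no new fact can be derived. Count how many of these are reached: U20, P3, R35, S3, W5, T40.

U31 holds, so S3 follows (Rule 6).
U20 would need T40 (Rule 4), but T40 is never established.
P3 would need P38 and T40 (Rule 7), but T40 is never established.
No rule produces R35, and it is not given.
S3: reached.
W5 would need U20 (Rule 3), but U20 is never established.
T40 would need P34 and P3 (Rule 5), but P3 is never established.
Reached: S3 — 1 of the 6.

1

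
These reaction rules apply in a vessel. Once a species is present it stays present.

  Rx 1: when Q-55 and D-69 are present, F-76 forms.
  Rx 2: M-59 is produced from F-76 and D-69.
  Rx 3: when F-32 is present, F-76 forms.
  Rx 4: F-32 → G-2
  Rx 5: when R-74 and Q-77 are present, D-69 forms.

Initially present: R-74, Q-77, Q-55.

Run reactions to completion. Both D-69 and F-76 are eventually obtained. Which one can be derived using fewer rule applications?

D-69: R-74 and Q-77 present → D-69 forms (Rx 5). [1 rule application]
F-76: R-74 and Q-77 present → D-69 forms (Rx 5). Q-55 and D-69 present → F-76 forms (Rx 1). [2 rule applications]
D-69 needs fewer.

D-69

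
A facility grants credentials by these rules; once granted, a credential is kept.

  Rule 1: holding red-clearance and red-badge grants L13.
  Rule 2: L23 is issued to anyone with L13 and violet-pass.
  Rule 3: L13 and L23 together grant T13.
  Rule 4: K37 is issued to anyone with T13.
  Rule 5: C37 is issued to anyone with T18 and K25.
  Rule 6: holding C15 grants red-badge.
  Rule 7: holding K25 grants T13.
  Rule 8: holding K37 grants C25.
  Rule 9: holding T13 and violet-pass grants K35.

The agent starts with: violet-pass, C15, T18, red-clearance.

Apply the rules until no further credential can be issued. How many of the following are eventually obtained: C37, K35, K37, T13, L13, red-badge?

Holding C15 grants red-badge (Rule 6).
Holding red-clearance and red-badge grants L13 (Rule 1).
Holding L13 and violet-pass grants L23 (Rule 2).
Holding L13 and L23 grants T13 (Rule 3).
Holding T13 and violet-pass grants K35 (Rule 9).
Holding T13 grants K37 (Rule 4).
C37 would need T18 and K25 (Rule 5), but K25 is never granted.
K35: reached.
K37: reached.
T13: reached.
L13: reached.
red-badge: reached.
Reached: K35, K37, T13, L13, and red-badge — 5 of the 6.

5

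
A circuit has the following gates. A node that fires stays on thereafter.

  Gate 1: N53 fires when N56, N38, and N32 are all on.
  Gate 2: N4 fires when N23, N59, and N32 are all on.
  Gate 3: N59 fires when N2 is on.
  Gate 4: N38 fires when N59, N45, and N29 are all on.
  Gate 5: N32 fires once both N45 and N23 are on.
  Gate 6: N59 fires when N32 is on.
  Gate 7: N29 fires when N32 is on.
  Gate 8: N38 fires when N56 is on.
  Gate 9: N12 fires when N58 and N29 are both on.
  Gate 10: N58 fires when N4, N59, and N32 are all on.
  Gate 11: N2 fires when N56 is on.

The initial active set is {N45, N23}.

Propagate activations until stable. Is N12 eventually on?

Gate 5: N45 and N23 on → N32 on.
N32 is on, so N59 fires (Gate 6).
N32 is on, so N29 fires (Gate 7).
Gate 2: N23, N59, and N32 on → N4 on.
Gate 10: N4, N59, and N32 on → N58 on.
Gate 9: N58 and N29 on → N12 on.

Yes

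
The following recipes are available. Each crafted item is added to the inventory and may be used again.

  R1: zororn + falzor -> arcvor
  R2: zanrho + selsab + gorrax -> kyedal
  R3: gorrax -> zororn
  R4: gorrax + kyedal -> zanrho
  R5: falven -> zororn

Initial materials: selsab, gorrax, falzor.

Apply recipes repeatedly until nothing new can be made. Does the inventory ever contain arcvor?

Using R3, gorrax makes zororn.
zororn + falzor -> arcvor (R1).

Yes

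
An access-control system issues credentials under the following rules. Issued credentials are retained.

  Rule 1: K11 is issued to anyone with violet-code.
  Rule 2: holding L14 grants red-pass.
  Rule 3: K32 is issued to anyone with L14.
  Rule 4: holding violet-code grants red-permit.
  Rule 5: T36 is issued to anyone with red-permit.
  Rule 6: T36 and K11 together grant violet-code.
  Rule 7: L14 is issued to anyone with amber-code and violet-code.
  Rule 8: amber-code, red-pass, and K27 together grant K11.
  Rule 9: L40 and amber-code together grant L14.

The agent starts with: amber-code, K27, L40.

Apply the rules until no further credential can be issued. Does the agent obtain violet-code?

violet-code would need T36 and K11 (Rule 6), but T36 is never granted.

No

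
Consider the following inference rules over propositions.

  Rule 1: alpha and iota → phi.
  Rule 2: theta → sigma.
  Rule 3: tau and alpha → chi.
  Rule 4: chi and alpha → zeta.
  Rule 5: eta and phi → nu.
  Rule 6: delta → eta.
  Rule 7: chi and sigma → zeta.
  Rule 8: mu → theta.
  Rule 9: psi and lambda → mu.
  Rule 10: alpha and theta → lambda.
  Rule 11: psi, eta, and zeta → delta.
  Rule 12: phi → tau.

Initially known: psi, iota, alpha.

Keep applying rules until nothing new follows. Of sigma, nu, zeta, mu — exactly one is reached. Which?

From alpha and iota, Rule 1 gives phi.
From phi, Rule 12 gives tau.
tau and alpha hold, so chi follows (Rule 3).
From chi and alpha, Rule 4 gives zeta.
nu would need eta and phi (Rule 5), but eta is never established. mu would need psi and lambda (Rule 9), but lambda is never established. sigma would need theta (Rule 2), but theta is never established.

zeta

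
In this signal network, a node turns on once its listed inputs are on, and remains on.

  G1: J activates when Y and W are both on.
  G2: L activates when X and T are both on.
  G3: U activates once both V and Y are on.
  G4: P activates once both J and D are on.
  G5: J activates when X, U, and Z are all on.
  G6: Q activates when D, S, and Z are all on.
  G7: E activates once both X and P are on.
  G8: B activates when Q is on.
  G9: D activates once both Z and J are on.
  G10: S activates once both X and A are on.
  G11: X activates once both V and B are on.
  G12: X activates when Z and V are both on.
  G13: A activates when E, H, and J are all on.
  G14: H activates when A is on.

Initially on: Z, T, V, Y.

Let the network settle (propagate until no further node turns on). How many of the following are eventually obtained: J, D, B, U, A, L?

4

V and Y are on, so U activates (G3).
G12: Z and V on → X on.
X and T are on, so L activates (G2).
G5: X, U, and Z on → J on.
G9: Z and J on → D on.
J: reached.
D: reached.
B would need Q (G8), but Q never turns on.
U: reached.
A would need E, H, and J (G13), but H never turns on.
L: reached.
Reached: J, D, U, and L — 4 of the 6.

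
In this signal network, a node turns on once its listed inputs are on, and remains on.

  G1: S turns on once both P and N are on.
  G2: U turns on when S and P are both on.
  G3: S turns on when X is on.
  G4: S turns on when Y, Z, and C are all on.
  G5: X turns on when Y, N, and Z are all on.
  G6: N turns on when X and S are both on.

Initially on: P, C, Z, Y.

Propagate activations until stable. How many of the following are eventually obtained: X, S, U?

Y, Z, and C are on, so S turns on (G4).
S and P are on, so U turns on (G2).
X would need Y, N, and Z (G5), but N never turns on.
S: reached.
U: reached.
Reached: S and U — 2 of the 3.

2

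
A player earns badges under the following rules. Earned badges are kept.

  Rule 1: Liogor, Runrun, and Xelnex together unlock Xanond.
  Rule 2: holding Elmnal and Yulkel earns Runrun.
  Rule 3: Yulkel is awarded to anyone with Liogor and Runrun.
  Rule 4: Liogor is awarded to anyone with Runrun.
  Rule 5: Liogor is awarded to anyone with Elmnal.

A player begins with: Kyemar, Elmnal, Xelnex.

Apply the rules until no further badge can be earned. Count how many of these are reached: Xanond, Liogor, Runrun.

1

With Elmnal, Liogor is earned (Rule 5).
Xanond would need Liogor, Runrun, and Xelnex (Rule 1), but Runrun is never earned.
Liogor: reached.
Runrun would need Elmnal and Yulkel (Rule 2), but Yulkel is never earned.
Reached: Liogor — 1 of the 3.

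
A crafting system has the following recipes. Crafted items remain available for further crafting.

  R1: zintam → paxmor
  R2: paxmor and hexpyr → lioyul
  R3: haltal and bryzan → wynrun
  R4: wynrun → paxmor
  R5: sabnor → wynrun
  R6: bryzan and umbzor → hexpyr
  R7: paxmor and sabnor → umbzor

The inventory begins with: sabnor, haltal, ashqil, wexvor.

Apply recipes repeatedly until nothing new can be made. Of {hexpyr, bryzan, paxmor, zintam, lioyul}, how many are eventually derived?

Using R5, sabnor makes wynrun.
wynrun → paxmor (R4).
hexpyr would need bryzan and umbzor (R6), but bryzan is never obtained.
No rule produces bryzan, and it is not given.
paxmor: reached.
No rule produces zintam, and it is not given.
lioyul would need paxmor and hexpyr (R2), but hexpyr is never obtained.
Reached: paxmor — 1 of the 5.

1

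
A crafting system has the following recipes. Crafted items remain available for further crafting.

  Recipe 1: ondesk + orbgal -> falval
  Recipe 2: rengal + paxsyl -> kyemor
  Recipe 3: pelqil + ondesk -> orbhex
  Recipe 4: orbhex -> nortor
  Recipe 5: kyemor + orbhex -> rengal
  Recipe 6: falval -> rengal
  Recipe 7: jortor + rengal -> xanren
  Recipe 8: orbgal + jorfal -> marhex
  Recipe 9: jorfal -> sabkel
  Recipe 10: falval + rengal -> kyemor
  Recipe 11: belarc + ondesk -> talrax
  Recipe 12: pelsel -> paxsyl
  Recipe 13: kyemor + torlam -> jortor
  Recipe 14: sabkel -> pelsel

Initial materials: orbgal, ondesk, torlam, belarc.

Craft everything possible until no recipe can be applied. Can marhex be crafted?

No

marhex would need orbgal and jorfal (Recipe 8), but jorfal is never obtained.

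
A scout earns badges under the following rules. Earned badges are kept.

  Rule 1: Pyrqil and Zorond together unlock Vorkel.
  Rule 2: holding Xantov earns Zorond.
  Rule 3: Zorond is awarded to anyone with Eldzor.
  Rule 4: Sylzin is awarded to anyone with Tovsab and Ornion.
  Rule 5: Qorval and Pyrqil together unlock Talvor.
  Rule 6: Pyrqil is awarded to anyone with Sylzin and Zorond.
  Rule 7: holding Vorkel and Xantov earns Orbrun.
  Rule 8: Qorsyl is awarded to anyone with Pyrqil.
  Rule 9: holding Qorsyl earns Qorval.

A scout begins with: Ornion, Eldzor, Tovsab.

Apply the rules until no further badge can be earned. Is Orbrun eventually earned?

Orbrun would need Vorkel and Xantov (Rule 7), but Xantov is never earned.

No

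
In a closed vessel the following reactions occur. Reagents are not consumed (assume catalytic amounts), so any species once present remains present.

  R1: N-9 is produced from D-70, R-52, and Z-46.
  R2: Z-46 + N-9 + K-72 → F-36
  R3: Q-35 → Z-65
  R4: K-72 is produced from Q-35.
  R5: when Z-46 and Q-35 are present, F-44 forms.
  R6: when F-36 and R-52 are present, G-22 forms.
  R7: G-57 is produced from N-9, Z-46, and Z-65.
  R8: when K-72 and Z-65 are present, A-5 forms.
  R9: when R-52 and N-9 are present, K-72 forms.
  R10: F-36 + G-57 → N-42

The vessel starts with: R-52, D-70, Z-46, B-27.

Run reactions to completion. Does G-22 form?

D-70, R-52, and Z-46 present → N-9 forms (R1).
R-52 and N-9 present → K-72 forms (R9).
Z-46, N-9, and K-72 present → F-36 forms (R2).
F-36 and R-52 present → G-22 forms (R6).

Yes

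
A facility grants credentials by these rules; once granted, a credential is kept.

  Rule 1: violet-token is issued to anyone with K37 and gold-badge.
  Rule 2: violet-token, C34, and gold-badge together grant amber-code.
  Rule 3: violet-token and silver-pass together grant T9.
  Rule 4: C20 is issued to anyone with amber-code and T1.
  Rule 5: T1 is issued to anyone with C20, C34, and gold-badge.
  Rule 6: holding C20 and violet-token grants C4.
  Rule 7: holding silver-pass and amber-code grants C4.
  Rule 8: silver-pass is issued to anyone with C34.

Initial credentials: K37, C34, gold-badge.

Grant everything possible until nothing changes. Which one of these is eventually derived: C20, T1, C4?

C4

Holding K37 and gold-badge grants violet-token (Rule 1).
Holding C34 grants silver-pass (Rule 8).
Holding violet-token, C34, and gold-badge grants amber-code (Rule 2).
Holding silver-pass and amber-code grants C4 (Rule 7).
C20 would need amber-code and T1 (Rule 4), but T1 is never granted. T1 would need C20, C34, and gold-badge (Rule 5), but C20 is never granted.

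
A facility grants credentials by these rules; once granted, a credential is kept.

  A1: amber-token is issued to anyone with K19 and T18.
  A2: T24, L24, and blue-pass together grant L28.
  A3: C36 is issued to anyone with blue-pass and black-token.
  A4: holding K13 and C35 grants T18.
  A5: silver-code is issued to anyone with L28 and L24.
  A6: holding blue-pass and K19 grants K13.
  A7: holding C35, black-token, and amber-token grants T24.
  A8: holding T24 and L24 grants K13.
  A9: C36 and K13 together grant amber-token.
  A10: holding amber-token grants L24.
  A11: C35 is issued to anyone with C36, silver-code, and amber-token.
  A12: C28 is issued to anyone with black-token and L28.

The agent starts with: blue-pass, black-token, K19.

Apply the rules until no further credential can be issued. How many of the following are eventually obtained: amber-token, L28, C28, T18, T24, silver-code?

Holding blue-pass and black-token grants C36 (A3).
Holding blue-pass and K19 grants K13 (A6).
Holding C36 and K13 grants amber-token (A9).
amber-token: reached.
L28 would need T24, L24, and blue-pass (A2), but T24 is never granted.
C28 would need black-token and L28 (A12), but L28 is never granted.
T18 would need K13 and C35 (A4), but C35 is never granted.
T24 would need C35, black-token, and amber-token (A7), but C35 is never granted.
silver-code would need L28 and L24 (A5), but L28 is never granted.
Reached: amber-token — 1 of the 6.

1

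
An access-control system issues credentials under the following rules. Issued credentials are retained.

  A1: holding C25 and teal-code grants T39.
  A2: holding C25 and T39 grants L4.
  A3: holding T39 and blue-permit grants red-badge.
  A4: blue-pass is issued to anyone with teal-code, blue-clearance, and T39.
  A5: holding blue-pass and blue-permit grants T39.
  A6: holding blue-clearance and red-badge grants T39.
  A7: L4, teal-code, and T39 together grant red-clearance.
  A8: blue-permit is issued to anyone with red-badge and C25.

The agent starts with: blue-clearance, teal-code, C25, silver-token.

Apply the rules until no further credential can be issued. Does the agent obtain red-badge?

red-badge would need T39 and blue-permit (A3), but blue-permit is never granted.

No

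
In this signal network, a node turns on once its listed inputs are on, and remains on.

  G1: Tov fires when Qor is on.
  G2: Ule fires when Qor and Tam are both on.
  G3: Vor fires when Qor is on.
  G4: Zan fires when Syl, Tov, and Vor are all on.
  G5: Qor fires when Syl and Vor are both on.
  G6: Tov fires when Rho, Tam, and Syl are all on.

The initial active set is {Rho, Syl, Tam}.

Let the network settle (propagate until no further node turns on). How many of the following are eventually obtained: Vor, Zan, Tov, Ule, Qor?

G6: Rho, Tam, and Syl on → Tov on.
Vor would need Qor (G3), but Qor never turns on.
Zan would need Syl, Tov, and Vor (G4), but Vor never turns on.
Tov: reached.
Ule would need Qor and Tam (G2), but Qor never turns on.
Qor would need Syl and Vor (G5), but Vor never turns on.
Reached: Tov — 1 of the 5.

1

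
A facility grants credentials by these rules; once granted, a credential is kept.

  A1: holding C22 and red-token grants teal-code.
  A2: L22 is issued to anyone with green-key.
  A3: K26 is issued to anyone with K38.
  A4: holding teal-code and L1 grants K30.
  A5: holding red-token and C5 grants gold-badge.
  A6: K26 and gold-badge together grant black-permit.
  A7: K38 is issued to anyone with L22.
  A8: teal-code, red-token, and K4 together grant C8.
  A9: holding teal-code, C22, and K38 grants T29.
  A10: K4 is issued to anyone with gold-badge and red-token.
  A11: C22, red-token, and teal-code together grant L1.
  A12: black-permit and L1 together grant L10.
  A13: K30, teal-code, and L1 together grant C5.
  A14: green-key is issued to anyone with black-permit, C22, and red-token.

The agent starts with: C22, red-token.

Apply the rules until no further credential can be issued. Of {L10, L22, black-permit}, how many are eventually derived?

0

L10 would need black-permit and L1 (A12), but black-permit is never granted.
L22 would need green-key (A2), but green-key is never granted.
black-permit would need K26 and gold-badge (A6), but K26 is never granted.
None of the 3 are reached.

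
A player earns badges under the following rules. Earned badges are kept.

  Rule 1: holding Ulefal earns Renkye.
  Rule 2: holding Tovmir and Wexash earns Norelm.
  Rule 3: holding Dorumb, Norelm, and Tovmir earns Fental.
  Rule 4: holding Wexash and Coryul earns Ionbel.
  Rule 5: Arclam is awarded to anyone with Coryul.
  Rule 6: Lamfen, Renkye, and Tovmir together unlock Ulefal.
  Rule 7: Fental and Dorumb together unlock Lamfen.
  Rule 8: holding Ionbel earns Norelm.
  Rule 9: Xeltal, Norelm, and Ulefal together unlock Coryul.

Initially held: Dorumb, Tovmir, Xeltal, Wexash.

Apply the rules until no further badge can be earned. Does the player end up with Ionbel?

Ionbel would need Wexash and Coryul (Rule 4), but Coryul is never earned.

No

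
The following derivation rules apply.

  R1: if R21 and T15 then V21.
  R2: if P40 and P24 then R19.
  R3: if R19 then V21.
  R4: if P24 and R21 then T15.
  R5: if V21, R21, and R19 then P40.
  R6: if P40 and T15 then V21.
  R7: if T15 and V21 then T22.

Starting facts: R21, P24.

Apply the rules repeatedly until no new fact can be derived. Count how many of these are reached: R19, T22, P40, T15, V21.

3

From P24 and R21, R4 gives T15.
R21 and T15 hold, so V21 follows (R1).
From T15 and V21, R7 gives T22.
R19 would need P40 and P24 (R2), but P40 is never established.
T22: reached.
P40 would need V21, R21, and R19 (R5), but R19 is never established.
T15: reached.
V21: reached.
Reached: T22, T15, and V21 — 3 of the 5.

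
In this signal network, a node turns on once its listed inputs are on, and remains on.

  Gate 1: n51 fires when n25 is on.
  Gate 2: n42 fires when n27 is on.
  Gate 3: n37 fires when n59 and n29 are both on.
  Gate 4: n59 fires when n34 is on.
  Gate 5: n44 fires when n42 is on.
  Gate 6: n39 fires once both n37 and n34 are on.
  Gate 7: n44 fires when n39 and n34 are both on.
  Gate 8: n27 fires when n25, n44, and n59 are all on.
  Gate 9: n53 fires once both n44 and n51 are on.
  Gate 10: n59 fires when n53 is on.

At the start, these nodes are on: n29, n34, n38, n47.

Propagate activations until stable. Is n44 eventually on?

Yes

Gate 4: n34 on → n59 on.
Gate 3: n59 and n29 on → n37 on.
n37 and n34 are on, so n39 fires (Gate 6).
n39 and n34 are on, so n44 fires (Gate 7).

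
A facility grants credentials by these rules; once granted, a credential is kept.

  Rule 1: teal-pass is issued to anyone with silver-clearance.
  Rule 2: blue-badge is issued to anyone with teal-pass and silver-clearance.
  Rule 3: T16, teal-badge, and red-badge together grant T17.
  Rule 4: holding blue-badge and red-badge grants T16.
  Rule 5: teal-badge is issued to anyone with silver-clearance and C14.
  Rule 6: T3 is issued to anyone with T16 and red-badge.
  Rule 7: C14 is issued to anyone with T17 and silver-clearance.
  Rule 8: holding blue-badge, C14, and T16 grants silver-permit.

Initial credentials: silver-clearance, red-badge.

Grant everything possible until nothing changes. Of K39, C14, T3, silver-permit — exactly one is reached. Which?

Holding silver-clearance grants teal-pass (Rule 1).
Holding teal-pass and silver-clearance grants blue-badge (Rule 2).
Holding blue-badge and red-badge grants T16 (Rule 4).
Holding T16 and red-badge grants T3 (Rule 6).
C14 would need T17 and silver-clearance (Rule 7), but T17 is never granted. No rule produces K39, and it is not given. silver-permit would need blue-badge, C14, and T16 (Rule 8), but C14 is never granted.

T3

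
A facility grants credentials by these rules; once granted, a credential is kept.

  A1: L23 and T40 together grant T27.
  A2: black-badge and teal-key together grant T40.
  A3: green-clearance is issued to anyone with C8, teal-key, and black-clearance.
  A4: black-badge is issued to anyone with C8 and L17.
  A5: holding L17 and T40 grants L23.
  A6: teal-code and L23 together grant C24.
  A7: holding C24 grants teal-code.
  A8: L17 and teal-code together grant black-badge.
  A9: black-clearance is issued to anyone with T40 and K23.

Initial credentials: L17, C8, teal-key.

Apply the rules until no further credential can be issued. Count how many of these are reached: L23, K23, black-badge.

2

Holding C8 and L17 grants black-badge (A4).
Holding black-badge and teal-key grants T40 (A2).
Holding L17 and T40 grants L23 (A5).
L23: reached.
No rule produces K23, and it is not given.
black-badge: reached.
Reached: L23 and black-badge — 2 of the 3.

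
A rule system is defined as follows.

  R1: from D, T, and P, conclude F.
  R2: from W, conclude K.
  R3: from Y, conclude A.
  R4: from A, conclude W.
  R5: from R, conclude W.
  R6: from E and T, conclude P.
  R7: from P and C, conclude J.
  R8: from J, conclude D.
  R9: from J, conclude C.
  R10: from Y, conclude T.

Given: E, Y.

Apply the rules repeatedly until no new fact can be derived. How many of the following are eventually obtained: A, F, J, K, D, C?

2

Y holds, so A follows (R3).
From A, R4 gives W.
From W, R2 gives K.
A: reached.
F would need D, T, and P (R1), but D is never established.
J would need P and C (R7), but C is never established.
K: reached.
D would need J (R8), but J is never established.
C would need J (R9), but J is never established.
Reached: A and K — 2 of the 6.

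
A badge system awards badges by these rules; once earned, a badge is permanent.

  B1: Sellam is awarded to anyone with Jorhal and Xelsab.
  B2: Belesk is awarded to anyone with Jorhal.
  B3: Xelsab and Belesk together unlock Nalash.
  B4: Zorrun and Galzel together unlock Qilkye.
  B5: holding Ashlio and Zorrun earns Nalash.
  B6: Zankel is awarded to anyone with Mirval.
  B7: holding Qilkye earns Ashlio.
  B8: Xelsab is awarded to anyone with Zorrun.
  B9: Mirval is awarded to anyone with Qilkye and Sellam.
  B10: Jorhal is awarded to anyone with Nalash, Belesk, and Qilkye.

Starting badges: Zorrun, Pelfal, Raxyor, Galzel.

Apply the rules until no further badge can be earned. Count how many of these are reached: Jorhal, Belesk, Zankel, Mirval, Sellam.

0

Jorhal would need Nalash, Belesk, and Qilkye (B10), but Belesk is never earned.
Belesk would need Jorhal (B2), but Jorhal is never earned.
Zankel would need Mirval (B6), but Mirval is never earned.
Mirval would need Qilkye and Sellam (B9), but Sellam is never earned.
Sellam would need Jorhal and Xelsab (B1), but Jorhal is never earned.
None of the 5 are reached.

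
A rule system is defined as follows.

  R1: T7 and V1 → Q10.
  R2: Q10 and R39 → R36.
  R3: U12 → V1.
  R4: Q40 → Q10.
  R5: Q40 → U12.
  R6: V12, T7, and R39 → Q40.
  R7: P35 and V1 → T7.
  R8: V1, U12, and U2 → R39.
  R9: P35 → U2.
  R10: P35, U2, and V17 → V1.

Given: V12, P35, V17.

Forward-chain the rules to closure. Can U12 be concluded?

No

U12 would need Q40 (R5), but Q40 is never established.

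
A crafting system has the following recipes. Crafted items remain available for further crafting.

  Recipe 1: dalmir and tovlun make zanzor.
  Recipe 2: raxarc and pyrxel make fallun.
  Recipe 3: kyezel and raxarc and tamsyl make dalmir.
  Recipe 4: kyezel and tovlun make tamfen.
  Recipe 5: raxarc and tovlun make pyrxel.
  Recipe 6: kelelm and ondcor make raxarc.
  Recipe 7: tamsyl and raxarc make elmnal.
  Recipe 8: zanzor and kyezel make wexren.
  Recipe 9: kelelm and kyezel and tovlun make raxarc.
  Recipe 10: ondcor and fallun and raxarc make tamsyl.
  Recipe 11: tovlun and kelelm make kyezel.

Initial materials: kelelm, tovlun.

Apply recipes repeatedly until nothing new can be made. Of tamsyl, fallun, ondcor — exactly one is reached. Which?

Using Recipe 11, tovlun and kelelm make kyezel.
Using Recipe 9, kelelm, kyezel, and tovlun make raxarc.
Using Recipe 5, raxarc and tovlun make pyrxel.
raxarc and pyrxel → fallun (Recipe 2).
tamsyl would need ondcor, fallun, and raxarc (Recipe 10), but ondcor is never obtained. No rule produces ondcor, and it is not given.

fallun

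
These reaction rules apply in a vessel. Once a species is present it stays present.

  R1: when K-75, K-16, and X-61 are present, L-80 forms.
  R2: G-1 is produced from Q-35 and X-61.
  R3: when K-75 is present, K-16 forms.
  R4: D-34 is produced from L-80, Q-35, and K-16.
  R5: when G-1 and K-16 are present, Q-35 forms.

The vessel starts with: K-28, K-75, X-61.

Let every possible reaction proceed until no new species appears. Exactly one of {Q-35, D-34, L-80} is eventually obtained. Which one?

K-75 present → K-16 forms (R3).
K-75, K-16, and X-61 present → L-80 forms (R1).
D-34 would need L-80, Q-35, and K-16 (R4), but Q-35 never forms. Q-35 would need G-1 and K-16 (R5), but G-1 never forms.

L-80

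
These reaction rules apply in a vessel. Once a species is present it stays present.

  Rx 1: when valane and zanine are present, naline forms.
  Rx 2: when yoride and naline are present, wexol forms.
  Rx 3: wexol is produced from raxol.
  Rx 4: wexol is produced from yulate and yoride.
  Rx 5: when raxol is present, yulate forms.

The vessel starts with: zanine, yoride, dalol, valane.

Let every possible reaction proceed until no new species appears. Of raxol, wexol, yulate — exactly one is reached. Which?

valane and zanine present → naline forms (Rx 1).
yoride and naline present → wexol forms (Rx 2).
No rule produces raxol, and it is not given. yulate would need raxol (Rx 5), but raxol never forms.

wexol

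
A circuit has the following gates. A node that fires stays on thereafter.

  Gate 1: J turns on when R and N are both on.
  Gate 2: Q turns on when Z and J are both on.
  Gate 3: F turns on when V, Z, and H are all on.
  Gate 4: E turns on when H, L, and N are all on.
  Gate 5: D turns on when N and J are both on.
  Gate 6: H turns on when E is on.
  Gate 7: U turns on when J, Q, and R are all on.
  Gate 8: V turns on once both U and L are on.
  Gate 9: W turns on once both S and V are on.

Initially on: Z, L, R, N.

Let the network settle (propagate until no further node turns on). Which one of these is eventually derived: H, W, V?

V

R and N are on, so J turns on (Gate 1).
Gate 2: Z and J on → Q on.
J, Q, and R are on, so U turns on (Gate 7).
U and L are on, so V turns on (Gate 8).
H would need E (Gate 6), but E never turns on. W would need S and V (Gate 9), but S never turns on.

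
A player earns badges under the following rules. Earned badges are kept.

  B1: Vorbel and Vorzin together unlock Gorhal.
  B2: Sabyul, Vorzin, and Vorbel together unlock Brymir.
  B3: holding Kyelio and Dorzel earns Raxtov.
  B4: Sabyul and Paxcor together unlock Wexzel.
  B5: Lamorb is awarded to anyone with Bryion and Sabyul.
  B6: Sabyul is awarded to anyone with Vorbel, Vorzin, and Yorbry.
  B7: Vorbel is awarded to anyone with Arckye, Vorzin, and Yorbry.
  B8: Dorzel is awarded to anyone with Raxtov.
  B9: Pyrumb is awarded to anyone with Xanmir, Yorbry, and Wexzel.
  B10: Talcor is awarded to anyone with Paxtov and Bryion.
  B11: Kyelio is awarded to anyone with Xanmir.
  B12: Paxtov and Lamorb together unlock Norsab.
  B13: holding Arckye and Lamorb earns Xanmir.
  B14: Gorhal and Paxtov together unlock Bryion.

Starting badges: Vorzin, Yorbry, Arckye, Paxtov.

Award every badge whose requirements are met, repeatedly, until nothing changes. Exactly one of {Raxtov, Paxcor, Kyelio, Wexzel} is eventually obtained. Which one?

Kyelio

With Arckye, Vorzin, and Yorbry, Vorbel is earned (B7).
With Vorbel, Vorzin, and Yorbry, Sabyul is earned (B6).
With Vorbel and Vorzin, Gorhal is earned (B1).
With Gorhal and Paxtov, Bryion is earned (B14).
With Bryion and Sabyul, Lamorb is earned (B5).
With Arckye and Lamorb, Xanmir is earned (B13).
With Xanmir, Kyelio is earned (B11).
No rule produces Paxcor, and it is not given. Wexzel would need Sabyul and Paxcor (B4), but Paxcor is never earned. Raxtov would need Kyelio and Dorzel (B3), but Dorzel is never earned.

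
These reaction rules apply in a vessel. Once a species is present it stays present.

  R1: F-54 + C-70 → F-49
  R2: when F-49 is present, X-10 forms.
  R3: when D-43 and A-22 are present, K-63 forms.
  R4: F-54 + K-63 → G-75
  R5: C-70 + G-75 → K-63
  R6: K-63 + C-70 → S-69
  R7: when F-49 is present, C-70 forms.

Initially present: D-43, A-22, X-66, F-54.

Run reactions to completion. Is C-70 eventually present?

C-70 would need F-49 (R7), but F-49 never forms.

No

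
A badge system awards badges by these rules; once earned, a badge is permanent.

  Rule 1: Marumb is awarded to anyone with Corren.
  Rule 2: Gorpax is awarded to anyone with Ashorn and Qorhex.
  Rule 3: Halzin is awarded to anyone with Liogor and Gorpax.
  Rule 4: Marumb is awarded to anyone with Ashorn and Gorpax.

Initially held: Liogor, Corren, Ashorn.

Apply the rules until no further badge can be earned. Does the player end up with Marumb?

With Corren, Marumb is earned (Rule 1).

Yes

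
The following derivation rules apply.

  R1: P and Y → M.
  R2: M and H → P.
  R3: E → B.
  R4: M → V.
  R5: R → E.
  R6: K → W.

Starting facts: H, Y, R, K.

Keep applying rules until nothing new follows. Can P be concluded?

P would need M and H (R2), but M is never established.

No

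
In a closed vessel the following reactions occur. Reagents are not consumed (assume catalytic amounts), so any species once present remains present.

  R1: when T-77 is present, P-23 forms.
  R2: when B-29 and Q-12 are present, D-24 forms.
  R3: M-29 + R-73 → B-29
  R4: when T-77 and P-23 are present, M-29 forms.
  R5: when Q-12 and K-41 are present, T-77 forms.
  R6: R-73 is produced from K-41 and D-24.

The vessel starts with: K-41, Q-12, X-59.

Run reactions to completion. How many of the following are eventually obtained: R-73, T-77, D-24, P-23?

Q-12 and K-41 present → T-77 forms (R5).
T-77 present → P-23 forms (R1).
R-73 would need K-41 and D-24 (R6), but D-24 never forms.
T-77: reached.
D-24 would need B-29 and Q-12 (R2), but B-29 never forms.
P-23: reached.
Reached: T-77 and P-23 — 2 of the 4.

2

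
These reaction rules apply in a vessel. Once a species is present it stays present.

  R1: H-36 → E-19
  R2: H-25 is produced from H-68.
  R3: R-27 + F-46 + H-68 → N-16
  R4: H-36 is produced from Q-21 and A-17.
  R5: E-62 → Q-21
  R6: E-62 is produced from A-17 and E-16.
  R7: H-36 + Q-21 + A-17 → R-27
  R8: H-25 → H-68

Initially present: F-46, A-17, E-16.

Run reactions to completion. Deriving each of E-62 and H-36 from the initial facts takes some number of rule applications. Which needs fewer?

E-62

E-62: A-17 and E-16 present → E-62 forms (R6). [1 rule application]
H-36: A-17 and E-16 present → E-62 forms (R6). E-62 present → Q-21 forms (R5). Q-21 and A-17 present → H-36 forms (R4). [3 rule applications]
E-62 needs fewer.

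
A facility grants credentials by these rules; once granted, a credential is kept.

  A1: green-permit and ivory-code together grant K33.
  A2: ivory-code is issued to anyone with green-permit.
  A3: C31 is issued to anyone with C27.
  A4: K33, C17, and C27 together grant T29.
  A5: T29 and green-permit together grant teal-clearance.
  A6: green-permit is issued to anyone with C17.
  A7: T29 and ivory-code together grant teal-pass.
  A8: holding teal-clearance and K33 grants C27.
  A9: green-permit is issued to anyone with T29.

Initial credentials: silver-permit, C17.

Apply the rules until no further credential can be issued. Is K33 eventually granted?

Holding C17 grants green-permit (A6).
Holding green-permit grants ivory-code (A2).
Holding green-permit and ivory-code grants K33 (A1).

Yes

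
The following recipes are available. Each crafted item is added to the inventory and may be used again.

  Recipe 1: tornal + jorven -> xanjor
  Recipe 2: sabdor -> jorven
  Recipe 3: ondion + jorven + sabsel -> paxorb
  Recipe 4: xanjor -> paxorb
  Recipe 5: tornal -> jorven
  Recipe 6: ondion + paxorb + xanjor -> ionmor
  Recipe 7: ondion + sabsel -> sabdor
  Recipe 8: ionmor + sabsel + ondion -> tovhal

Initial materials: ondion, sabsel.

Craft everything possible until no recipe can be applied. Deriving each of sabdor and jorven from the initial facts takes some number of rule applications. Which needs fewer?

sabdor

sabdor: ondion + sabsel -> sabdor (Recipe 7). [1 rule application]
jorven: Using Recipe 7, ondion and sabsel make sabdor. sabdor -> jorven (Recipe 2). [2 rule applications]
sabdor needs fewer.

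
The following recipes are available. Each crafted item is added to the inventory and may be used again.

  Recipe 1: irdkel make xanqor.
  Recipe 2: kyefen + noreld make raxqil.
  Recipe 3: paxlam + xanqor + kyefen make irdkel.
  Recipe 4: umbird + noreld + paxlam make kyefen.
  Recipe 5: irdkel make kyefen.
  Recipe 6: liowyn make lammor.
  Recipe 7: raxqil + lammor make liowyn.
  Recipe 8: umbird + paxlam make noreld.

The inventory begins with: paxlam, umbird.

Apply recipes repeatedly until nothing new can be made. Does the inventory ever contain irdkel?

irdkel would need paxlam, xanqor, and kyefen (Recipe 3), but xanqor is never obtained.

No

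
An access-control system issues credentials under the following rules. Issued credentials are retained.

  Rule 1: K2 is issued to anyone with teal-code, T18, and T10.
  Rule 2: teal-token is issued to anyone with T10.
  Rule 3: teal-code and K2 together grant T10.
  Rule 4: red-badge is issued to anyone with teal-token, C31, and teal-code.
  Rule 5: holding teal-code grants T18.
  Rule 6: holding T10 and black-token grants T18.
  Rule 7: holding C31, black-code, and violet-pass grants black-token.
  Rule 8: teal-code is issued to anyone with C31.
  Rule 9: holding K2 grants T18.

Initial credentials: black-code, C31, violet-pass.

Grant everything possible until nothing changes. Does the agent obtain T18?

Holding C31 grants teal-code (Rule 8).
Holding teal-code grants T18 (Rule 5).

Yes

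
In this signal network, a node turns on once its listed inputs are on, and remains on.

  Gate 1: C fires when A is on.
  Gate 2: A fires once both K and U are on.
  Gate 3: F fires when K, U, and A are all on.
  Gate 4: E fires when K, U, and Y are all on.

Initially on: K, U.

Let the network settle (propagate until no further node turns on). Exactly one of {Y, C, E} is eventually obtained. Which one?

K and U are on, so A fires (Gate 2).
Gate 1: A on → C on.
No rule produces Y, and it is not given. E would need K, U, and Y (Gate 4), but Y never turns on.

C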